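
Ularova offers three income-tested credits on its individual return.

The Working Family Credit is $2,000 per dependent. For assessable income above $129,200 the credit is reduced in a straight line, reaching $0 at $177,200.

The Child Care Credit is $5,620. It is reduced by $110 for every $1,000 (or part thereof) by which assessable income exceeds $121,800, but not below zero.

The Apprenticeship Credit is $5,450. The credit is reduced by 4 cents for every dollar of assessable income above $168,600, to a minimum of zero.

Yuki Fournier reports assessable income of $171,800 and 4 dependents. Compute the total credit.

Working Family Credit: base = 4 × $2,000 = $8,000. $171,800 is $42,600 into a $48,000 phase-out range, leaving 5,400/48,000 of the credit: $8,000 × 5,400/48,000 = $900.
Child Care Credit: income exceeds $121,800 by $50,000, which is 50 full-or-partial $1,000 increments; reduction = 50 × $110 = $5,500, leaving $120.
Apprenticeship Credit: 4% of the $3,200 excess over $168,600 is $128; credit = $5,450 − $128 = $5,322.
Total: $900 + $120 + $5,322 = $6,342.

$6,342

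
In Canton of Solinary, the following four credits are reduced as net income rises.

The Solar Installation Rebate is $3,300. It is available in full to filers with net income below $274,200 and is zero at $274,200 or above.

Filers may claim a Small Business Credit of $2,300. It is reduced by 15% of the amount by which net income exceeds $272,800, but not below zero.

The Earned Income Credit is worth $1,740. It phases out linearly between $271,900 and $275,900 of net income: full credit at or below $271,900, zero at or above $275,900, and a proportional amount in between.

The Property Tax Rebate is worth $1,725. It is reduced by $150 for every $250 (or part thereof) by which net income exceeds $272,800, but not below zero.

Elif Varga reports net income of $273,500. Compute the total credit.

Solar Installation Rebate: $273,500 is below the $274,200 cutoff, so the full $3,300 applies.
Small Business Credit: 15% of the $700 excess over $272,800 is $105; credit = $2,300 − $105 = $2,195.
Earned Income Credit: $273,500 is $1,600 into a $4,000 phase-out range, leaving 2,400/4,000 of the credit: $1,740 × 2,400/4,000 = $1,044.
Property Tax Rebate: income exceeds $272,800 by $700, which is 3 full-or-partial $250 increments; reduction = 3 × $150 = $450, leaving $1,275.
Total: $3,300 + $2,195 + $1,044 + $1,275 = $7,814.

$7,814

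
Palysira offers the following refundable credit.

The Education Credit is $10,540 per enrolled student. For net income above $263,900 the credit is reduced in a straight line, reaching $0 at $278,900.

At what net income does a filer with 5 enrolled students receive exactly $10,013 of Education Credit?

$276,050

Full credit = 5 × $10,540 = $52,700.
$10,013 is 10,013/52,700 of the full $52,700, so 42,687/52,700 of the $15,000 range has been used: income = $263,900 + $15,000 × 42,687/52,700 = $276,050.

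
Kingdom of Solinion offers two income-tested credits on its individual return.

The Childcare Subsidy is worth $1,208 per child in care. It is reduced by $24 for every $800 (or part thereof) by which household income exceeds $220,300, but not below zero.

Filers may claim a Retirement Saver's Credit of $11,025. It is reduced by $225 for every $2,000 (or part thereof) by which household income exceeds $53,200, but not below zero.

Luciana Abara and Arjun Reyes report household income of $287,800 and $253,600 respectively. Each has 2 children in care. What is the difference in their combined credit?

Luciana ($287,800): Childcare Subsidy: base = 2 × $1,208 = $2,416. income exceeds $220,300 by $67,500, which is 85 full-or-partial $800 increments; reduction = 85 × $24 = $2,040, leaving $376. Retirement Saver's Credit: income exceeds $53,200 by $234,600 → 118 increments × $225 = $26,550 ≥ base, so the credit is $0. total $376 + $0 = $376
Arjun ($253,600): Childcare Subsidy: base = 2 × $1,208 = $2,416. income exceeds $220,300 by $33,300, which is 42 full-or-partial $800 increments; reduction = 42 × $24 = $1,008, leaving $1,408. Retirement Saver's Credit: income exceeds $53,200 by $200,400 → 101 increments × $225 = $22,725 ≥ base, so the credit is $0. total $1,408 + $0 = $1,408
Difference: |$376 − $1,408| = $1,032.

$1,032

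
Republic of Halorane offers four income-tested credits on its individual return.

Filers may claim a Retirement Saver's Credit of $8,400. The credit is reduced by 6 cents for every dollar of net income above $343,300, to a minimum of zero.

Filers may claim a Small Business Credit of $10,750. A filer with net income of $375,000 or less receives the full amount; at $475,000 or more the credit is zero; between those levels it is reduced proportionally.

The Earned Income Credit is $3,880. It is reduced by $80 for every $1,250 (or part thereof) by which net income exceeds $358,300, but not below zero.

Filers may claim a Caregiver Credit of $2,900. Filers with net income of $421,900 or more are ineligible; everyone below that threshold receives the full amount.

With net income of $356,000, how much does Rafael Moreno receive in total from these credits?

$25,168

Retirement Saver's Credit: 6% of the $12,700 excess over $343,300 is $762; credit = $8,400 − $762 = $7,638.
Small Business Credit: $356,000 is at or below the $375,000 threshold, so the full $10,750 applies.
Earned Income Credit: $356,000 is at or below the $358,300 threshold, so the full $3,880 applies.
Caregiver Credit: $356,000 is below the $421,900 cutoff, so the full $2,900 applies.
Total: $7,638 + $10,750 + $3,880 + $2,900 = $25,168.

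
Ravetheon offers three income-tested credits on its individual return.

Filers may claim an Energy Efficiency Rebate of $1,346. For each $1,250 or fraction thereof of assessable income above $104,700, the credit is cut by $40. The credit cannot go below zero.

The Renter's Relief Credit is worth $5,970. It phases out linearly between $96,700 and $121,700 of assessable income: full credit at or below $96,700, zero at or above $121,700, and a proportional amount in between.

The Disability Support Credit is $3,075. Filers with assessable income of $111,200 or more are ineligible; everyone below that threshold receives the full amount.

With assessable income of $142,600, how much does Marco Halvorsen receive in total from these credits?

$106

Energy Efficiency Rebate: income exceeds $104,700 by $37,900, which is 31 full-or-partial $1,250 increments; reduction = 31 × $40 = $1,240, leaving $106.
Renter's Relief Credit: $142,600 is at or above $121,700, so the credit is $0.
Disability Support Credit: $142,600 meets or exceeds the $111,200 cutoff, so the credit is $0.
Total: $106 + $0 + $0 = $106.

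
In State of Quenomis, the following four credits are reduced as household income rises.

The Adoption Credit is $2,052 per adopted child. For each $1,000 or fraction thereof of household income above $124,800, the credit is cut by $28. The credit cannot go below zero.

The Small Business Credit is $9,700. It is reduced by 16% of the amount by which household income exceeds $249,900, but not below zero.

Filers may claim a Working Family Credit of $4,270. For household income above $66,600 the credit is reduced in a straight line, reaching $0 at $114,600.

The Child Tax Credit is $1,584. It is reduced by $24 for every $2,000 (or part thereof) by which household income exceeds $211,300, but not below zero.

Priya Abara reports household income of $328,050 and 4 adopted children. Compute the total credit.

$2,664

Adoption Credit: base = 4 × $2,052 = $8,208. income exceeds $124,800 by $203,250, which is 204 full-or-partial $1,000 increments; reduction = 204 × $28 = $5,712, leaving $2,496.
Small Business Credit: 16% of the $78,150 excess over $249,900 is $12,504 ≥ base, so the credit is $0.
Working Family Credit: $328,050 is at or above $114,600, so the credit is $0.
Child Tax Credit: income exceeds $211,300 by $116,750, which is 59 full-or-partial $2,000 increments; reduction = 59 × $24 = $1,416, leaving $168.
Total: $2,496 + $0 + $0 + $168 = $2,664.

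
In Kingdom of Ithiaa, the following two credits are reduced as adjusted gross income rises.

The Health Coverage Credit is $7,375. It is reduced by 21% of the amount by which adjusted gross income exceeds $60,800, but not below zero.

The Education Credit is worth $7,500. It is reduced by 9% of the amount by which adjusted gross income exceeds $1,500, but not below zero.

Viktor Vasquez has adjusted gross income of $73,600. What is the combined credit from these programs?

$5,698

Health Coverage Credit: 21% of the $12,800 excess over $60,800 is $2,688; credit = $7,375 − $2,688 = $4,687.
Education Credit: 9% of the $72,100 excess over $1,500 is $6,489; credit = $7,500 − $6,489 = $1,011.
Total: $4,687 + $1,011 = $5,698.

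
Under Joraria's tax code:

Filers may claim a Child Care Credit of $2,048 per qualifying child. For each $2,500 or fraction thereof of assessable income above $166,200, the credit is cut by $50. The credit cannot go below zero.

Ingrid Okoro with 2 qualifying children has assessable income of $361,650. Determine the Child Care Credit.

Child Care Credit: base = 2 × $2,048 = $4,096. income exceeds $166,200 by $195,450, which is 79 full-or-partial $2,500 increments; reduction = 79 × $50 = $3,950, leaving $146.

$146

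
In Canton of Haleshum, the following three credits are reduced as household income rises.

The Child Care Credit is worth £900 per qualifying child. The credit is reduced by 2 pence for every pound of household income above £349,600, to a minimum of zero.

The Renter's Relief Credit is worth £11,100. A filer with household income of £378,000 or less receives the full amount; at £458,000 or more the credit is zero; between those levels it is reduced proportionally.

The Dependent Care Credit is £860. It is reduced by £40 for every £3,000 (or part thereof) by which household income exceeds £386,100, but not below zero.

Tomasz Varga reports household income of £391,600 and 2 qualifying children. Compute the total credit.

£10,953

Child Care Credit: base = 2 × £900 = £1,800. 2% of the £42,000 excess over £349,600 is £840; credit = £1,800 − £840 = £960.
Renter's Relief Credit: £391,600 is £13,600 into a £80,000 phase-out range, leaving 66,400/80,000 of the credit: £11,100 × 66,400/80,000 = £9,213.
Dependent Care Credit: income exceeds £386,100 by £5,500, which is 2 full-or-partial £3,000 increments; reduction = 2 × £40 = £80, leaving £780.
Total: £960 + £9,213 + £780 = £10,953.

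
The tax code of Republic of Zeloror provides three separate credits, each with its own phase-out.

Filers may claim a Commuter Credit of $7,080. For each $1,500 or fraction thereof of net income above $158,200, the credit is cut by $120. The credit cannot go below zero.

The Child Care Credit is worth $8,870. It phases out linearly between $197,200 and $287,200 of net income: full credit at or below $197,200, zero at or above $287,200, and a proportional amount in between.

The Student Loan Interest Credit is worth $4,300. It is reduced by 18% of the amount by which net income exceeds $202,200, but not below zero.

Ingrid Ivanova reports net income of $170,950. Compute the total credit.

Commuter Credit: income exceeds $158,200 by $12,750, which is 9 full-or-partial $1,500 increments; reduction = 9 × $120 = $1,080, leaving $6,000.
Child Care Credit: $170,950 is at or below the $197,200 threshold, so the full $8,870 applies.
Student Loan Interest Credit: $170,950 is at or below the $202,200 threshold, so the full $4,300 applies.
Total: $6,000 + $8,870 + $4,300 = $19,170.

$19,170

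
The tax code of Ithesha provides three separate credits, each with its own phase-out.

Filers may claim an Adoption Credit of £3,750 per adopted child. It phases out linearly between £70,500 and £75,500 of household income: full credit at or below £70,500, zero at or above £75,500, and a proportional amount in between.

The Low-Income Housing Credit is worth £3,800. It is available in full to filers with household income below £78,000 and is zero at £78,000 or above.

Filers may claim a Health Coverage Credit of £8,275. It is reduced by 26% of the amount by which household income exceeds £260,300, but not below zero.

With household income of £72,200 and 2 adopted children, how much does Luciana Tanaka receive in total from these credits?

Adoption Credit: base = 2 × £3,750 = £7,500. £72,200 is £1,700 into a £5,000 phase-out range, leaving 3,300/5,000 of the credit: £7,500 × 3,300/5,000 = £4,950.
Low-Income Housing Credit: £72,200 is below the £78,000 cutoff, so the full £3,800 applies.
Health Coverage Credit: £72,200 is at or below the £260,300 threshold, so the full £8,275 applies.
Total: £4,950 + £3,800 + £8,275 = £17,025.

£17,025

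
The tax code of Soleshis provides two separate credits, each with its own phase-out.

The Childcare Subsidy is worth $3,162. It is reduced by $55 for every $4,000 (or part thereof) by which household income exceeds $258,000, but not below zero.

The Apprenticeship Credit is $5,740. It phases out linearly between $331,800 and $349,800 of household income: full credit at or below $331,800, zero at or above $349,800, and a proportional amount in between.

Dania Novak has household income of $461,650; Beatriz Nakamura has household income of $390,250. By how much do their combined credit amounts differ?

$935

Dania ($461,650): Childcare Subsidy: income exceeds $258,000 by $203,650, which is 51 full-or-partial $4,000 increments; reduction = 51 × $55 = $2,805, leaving $357. Apprenticeship Credit: $461,650 is at or above $349,800, so the credit is $0. total $357 + $0 = $357
Beatriz ($390,250): Childcare Subsidy: income exceeds $258,000 by $132,250, which is 34 full-or-partial $4,000 increments; reduction = 34 × $55 = $1,870, leaving $1,292. Apprenticeship Credit: $390,250 is at or above $349,800, so the credit is $0. total $1,292 + $0 = $1,292
Difference: |$357 − $1,292| = $935.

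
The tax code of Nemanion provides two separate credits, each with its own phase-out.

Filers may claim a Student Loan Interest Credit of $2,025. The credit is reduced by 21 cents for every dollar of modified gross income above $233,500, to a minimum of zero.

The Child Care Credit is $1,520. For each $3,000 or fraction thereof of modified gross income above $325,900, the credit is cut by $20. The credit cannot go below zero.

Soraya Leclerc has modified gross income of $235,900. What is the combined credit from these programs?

Student Loan Interest Credit: 21% of the $2,400 excess over $233,500 is $504; credit = $2,025 − $504 = $1,521.
Child Care Credit: $235,900 is at or below the $325,900 threshold, so the full $1,520 applies.
Total: $1,521 + $1,520 = $3,041.

$3,041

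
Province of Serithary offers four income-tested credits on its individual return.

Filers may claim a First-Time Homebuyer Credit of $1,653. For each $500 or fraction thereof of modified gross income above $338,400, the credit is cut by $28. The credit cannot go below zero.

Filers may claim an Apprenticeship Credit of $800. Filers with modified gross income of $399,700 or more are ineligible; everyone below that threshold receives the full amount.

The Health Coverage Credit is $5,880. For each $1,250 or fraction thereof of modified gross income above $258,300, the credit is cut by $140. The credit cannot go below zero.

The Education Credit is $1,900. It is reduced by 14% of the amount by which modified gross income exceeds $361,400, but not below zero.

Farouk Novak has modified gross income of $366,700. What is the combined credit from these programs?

First-Time Homebuyer Credit: income exceeds $338,400 by $28,300, which is 57 full-or-partial $500 increments; reduction = 57 × $28 = $1,596, leaving $57.
Apprenticeship Credit: $366,700 is below the $399,700 cutoff, so the full $800 applies.
Health Coverage Credit: income exceeds $258,300 by $108,400 → 87 increments × $140 = $12,180 ≥ base, so the credit is $0.
Education Credit: 14% of the $5,300 excess over $361,400 is $742; credit = $1,900 − $742 = $1,158.
Total: $57 + $800 + $0 + $1,158 = $2,015.

$2,015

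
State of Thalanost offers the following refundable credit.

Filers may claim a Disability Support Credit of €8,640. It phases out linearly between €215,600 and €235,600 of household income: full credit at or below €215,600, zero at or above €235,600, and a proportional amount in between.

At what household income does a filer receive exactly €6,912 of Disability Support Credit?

€6,912 is 6,912/8,640 of the full €8,640, so 1,728/8,640 of the €20,000 range has been used: income = €215,600 + €20,000 × 1,728/8,640 = €219,600.

€219,600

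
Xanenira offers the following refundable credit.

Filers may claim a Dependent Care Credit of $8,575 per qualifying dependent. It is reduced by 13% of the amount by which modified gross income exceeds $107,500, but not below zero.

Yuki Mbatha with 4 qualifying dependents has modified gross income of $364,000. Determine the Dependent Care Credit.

$955

Dependent Care Credit: base = 4 × $8,575 = $34,300. 13% of the $256,500 excess over $107,500 is $33,345; credit = $34,300 − $33,345 = $955.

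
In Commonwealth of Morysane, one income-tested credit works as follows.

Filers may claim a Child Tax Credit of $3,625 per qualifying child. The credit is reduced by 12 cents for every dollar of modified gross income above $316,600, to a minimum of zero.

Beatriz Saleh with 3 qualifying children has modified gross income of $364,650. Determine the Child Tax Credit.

$5,109

Child Tax Credit: base = 3 × $3,625 = $10,875. 12% of the $48,050 excess over $316,600 is $5,766; credit = $10,875 − $5,766 = $5,109.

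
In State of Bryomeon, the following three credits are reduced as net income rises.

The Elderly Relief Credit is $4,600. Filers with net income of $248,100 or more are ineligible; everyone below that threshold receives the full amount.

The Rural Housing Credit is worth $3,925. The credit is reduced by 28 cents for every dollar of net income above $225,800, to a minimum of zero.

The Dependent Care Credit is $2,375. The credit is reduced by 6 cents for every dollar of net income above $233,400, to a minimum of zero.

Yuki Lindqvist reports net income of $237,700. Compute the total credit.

$7,310

Elderly Relief Credit: $237,700 is below the $248,100 cutoff, so the full $4,600 applies.
Rural Housing Credit: 28% of the $11,900 excess over $225,800 is $3,332; credit = $3,925 − $3,332 = $593.
Dependent Care Credit: 6% of the $4,300 excess over $233,400 is $258; credit = $2,375 − $258 = $2,117.
Total: $4,600 + $593 + $2,117 = $7,310.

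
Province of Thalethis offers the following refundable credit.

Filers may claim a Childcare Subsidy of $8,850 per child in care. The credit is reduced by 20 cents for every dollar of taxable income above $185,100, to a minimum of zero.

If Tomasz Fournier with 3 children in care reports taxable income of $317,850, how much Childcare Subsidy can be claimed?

Childcare Subsidy: base = 3 × $8,850 = $26,550. 20% of the $132,750 excess over $185,100 is $26,550 ≥ base, so the credit is $0.

$0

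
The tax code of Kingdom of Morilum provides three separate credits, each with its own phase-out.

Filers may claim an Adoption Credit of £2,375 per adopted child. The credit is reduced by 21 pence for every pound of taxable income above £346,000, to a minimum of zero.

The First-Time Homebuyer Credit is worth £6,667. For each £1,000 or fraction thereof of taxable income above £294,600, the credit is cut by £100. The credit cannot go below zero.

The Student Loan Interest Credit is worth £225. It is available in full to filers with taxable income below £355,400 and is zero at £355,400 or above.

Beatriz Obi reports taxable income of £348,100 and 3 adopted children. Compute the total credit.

Adoption Credit: base = 3 × £2,375 = £7,125. 21% of the £2,100 excess over £346,000 is £441; credit = £7,125 − £441 = £6,684.
First-Time Homebuyer Credit: income exceeds £294,600 by £53,500, which is 54 full-or-partial £1,000 increments; reduction = 54 × £100 = £5,400, leaving £1,267.
Student Loan Interest Credit: £348,100 is below the £355,400 cutoff, so the full £225 applies.
Total: £6,684 + £1,267 + £225 = £8,176.

£8,176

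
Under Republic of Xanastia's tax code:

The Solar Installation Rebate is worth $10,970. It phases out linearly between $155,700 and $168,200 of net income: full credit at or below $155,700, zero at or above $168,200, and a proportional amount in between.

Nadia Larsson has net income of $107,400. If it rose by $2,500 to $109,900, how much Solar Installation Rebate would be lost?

At $107,400 — $107,400 is at or below the $155,700 threshold, so the full $10,970 applies.
At $109,900 — $109,900 is at or below the $155,700 threshold, so the full $10,970 applies.
Lost: $10,970 − $10,970 = $0.

$0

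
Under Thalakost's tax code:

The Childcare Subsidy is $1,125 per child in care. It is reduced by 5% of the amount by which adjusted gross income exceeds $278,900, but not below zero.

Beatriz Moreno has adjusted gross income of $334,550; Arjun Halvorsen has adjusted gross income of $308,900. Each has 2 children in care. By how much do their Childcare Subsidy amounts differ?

$750

Beatriz ($334,550): Childcare Subsidy: base = 2 × $1,125 = $2,250. 5% of the $55,650 excess over $278,900 is $2,782.50 ≥ base, so the credit is $0.
Arjun ($308,900): Childcare Subsidy: base = 2 × $1,125 = $2,250. 5% of the $30,000 excess over $278,900 is $1,500; credit = $2,250 − $1,500 = $750.
Difference: |$0 − $750| = $750.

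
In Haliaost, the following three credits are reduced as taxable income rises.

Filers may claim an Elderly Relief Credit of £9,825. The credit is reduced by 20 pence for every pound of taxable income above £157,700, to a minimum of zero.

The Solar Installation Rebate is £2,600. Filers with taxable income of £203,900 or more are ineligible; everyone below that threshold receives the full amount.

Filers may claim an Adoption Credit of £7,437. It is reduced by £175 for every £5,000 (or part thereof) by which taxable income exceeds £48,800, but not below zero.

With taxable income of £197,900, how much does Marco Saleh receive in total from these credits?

£6,572

Elderly Relief Credit: 20% of the £40,200 excess over £157,700 is £8,040; credit = £9,825 − £8,040 = £1,785.
Solar Installation Rebate: £197,900 is below the £203,900 cutoff, so the full £2,600 applies.
Adoption Credit: income exceeds £48,800 by £149,100, which is 30 full-or-partial £5,000 increments; reduction = 30 × £175 = £5,250, leaving £2,187.
Total: £1,785 + £2,600 + £2,187 = £6,572.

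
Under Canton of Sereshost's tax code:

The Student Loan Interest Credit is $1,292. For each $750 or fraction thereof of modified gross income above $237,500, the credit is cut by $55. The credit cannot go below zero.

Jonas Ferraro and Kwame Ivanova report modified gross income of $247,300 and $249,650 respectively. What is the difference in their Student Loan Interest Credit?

Jonas ($247,300): Student Loan Interest Credit: income exceeds $237,500 by $9,800, which is 14 full-or-partial $750 increments; reduction = 14 × $55 = $770, leaving $522.
Kwame ($249,650): Student Loan Interest Credit: income exceeds $237,500 by $12,150, which is 17 full-or-partial $750 increments; reduction = 17 × $55 = $935, leaving $357.
Difference: |$522 − $357| = $165.

$165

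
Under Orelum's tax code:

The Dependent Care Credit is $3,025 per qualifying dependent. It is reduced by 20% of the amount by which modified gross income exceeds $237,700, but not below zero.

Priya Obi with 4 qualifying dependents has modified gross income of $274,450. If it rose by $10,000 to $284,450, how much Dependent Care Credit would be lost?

$2,000

At $274,450 — base = 4 × $3,025 = $12,100. 20% of the $36,750 excess over $237,700 is $7,350; credit = $12,100 − $7,350 = $4,750.
At $284,450 — base = 4 × $3,025 = $12,100. 20% of the $46,750 excess over $237,700 is $9,350; credit = $12,100 − $9,350 = $2,750.
Lost: $4,750 − $2,750 = $2,000.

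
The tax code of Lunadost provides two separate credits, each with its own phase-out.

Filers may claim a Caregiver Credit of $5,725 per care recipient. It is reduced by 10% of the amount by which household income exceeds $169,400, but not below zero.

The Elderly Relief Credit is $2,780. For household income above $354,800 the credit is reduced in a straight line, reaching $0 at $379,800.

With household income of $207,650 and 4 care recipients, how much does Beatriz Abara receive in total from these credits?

Caregiver Credit: base = 4 × $5,725 = $22,900. 10% of the $38,250 excess over $169,400 is $3,825; credit = $22,900 − $3,825 = $19,075.
Elderly Relief Credit: $207,650 is at or below the $354,800 threshold, so the full $2,780 applies.
Total: $19,075 + $2,780 = $21,855.

$21,855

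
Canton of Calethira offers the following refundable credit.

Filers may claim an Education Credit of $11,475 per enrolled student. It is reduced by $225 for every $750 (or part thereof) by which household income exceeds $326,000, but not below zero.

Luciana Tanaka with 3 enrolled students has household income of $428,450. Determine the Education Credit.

Education Credit: base = 3 × $11,475 = $34,425. income exceeds $326,000 by $102,450, which is 137 full-or-partial $750 increments; reduction = 137 × $225 = $30,825, leaving $3,600.

$3,600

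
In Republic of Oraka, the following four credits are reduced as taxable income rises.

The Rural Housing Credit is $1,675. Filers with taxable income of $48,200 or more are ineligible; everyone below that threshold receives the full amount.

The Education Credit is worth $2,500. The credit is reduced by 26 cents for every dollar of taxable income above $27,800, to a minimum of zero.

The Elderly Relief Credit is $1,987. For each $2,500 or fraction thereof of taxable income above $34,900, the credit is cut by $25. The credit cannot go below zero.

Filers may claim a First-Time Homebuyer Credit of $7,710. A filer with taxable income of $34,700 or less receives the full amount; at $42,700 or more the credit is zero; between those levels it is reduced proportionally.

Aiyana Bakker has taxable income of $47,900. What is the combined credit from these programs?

Rural Housing Credit: $47,900 is below the $48,200 cutoff, so the full $1,675 applies.
Education Credit: 26% of the $20,100 excess over $27,800 is $5,226 ≥ base, so the credit is $0.
Elderly Relief Credit: income exceeds $34,900 by $13,000, which is 6 full-or-partial $2,500 increments; reduction = 6 × $25 = $150, leaving $1,837.
First-Time Homebuyer Credit: $47,900 is at or above $42,700, so the credit is $0.
Total: $1,675 + $0 + $1,837 + $0 = $3,512.

$3,512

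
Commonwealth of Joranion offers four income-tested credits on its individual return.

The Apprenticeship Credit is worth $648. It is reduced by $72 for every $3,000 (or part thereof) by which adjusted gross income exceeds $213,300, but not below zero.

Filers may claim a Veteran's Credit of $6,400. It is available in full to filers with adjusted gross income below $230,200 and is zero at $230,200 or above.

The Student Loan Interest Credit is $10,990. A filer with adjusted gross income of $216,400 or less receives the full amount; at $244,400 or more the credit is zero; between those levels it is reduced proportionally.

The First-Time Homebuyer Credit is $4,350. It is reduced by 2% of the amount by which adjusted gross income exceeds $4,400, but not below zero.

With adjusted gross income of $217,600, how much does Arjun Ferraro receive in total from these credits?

Apprenticeship Credit: income exceeds $213,300 by $4,300, which is 2 full-or-partial $3,000 increments; reduction = 2 × $72 = $144, leaving $504.
Veteran's Credit: $217,600 is below the $230,200 cutoff, so the full $6,400 applies.
Student Loan Interest Credit: $217,600 is $1,200 into a $28,000 phase-out range, leaving 26,800/28,000 of the credit: $10,990 × 26,800/28,000 = $10,519.
First-Time Homebuyer Credit: 2% of the $213,200 excess over $4,400 is $4,264; credit = $4,350 − $4,264 = $86.
Total: $504 + $6,400 + $10,519 + $86 = $17,509.

$17,509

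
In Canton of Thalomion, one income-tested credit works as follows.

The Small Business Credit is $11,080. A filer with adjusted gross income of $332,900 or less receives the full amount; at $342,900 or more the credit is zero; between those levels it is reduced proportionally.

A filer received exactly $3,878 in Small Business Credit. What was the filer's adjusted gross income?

$339,400

$3,878 is 3,878/11,080 of the full $11,080, so 7,202/11,080 of the $10,000 range has been used: income = $332,900 + $10,000 × 7,202/11,080 = $339,400.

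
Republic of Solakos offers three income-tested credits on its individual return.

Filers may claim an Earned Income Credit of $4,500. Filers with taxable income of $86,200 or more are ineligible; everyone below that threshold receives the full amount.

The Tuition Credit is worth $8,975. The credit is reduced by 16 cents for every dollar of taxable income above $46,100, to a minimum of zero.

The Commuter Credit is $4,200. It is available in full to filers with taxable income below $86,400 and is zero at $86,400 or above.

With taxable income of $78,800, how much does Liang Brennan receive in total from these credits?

$12,443

Earned Income Credit: $78,800 is below the $86,200 cutoff, so the full $4,500 applies.
Tuition Credit: 16% of the $32,700 excess over $46,100 is $5,232; credit = $8,975 − $5,232 = $3,743.
Commuter Credit: $78,800 is below the $86,400 cutoff, so the full $4,200 applies.
Total: $4,500 + $3,743 + $4,200 = $12,443.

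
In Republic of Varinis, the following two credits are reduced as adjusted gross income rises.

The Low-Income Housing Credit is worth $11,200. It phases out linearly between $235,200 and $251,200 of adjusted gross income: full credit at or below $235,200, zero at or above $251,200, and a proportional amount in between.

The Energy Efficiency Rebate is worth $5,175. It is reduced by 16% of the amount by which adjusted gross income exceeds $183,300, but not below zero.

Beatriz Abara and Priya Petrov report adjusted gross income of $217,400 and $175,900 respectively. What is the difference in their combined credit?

Beatriz ($217,400): Low-Income Housing Credit: $217,400 is at or below the $235,200 threshold, so the full $11,200 applies. Energy Efficiency Rebate: 16% of the $34,100 excess over $183,300 is $5,456 ≥ base, so the credit is $0. total $11,200 + $0 = $11,200
Priya ($175,900): Low-Income Housing Credit: $175,900 is at or below the $235,200 threshold, so the full $11,200 applies. Energy Efficiency Rebate: $175,900 is at or below the $183,300 threshold, so the full $5,175 applies. total $11,200 + $5,175 = $16,375
Difference: |$11,200 − $16,375| = $5,175.

$5,175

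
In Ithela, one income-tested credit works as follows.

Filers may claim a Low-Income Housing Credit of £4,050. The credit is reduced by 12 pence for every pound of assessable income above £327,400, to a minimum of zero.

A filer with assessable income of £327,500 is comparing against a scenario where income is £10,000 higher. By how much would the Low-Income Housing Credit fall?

At £327,500 — 12% of the £100 excess over £327,400 is £12; credit = £4,050 − £12 = £4,038.
At £337,500 — 12% of the £10,100 excess over £327,400 is £1,212; credit = £4,050 − £1,212 = £2,838.
Lost: £4,038 − £2,838 = £1,200.

£1,200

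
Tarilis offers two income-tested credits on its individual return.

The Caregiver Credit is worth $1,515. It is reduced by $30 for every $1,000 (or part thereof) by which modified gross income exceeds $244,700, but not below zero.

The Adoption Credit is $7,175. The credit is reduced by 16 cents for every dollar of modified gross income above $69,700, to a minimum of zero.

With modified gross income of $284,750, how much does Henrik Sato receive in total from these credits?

Caregiver Credit: income exceeds $244,700 by $40,050, which is 41 full-or-partial $1,000 increments; reduction = 41 × $30 = $1,230, leaving $285.
Adoption Credit: 16% of the $215,050 excess over $69,700 is $34,408 ≥ base, so the credit is $0.
Total: $285 + $0 = $285.

$285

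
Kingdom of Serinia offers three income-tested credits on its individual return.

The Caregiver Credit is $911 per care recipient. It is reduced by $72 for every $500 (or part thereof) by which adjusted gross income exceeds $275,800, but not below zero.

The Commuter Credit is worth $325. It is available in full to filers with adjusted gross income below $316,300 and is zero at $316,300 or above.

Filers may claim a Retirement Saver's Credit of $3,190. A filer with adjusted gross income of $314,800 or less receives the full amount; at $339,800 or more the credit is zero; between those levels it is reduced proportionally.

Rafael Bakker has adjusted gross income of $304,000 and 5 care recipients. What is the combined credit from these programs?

$3,966

Caregiver Credit: base = 5 × $911 = $4,555. income exceeds $275,800 by $28,200, which is 57 full-or-partial $500 increments; reduction = 57 × $72 = $4,104, leaving $451.
Commuter Credit: $304,000 is below the $316,300 cutoff, so the full $325 applies.
Retirement Saver's Credit: $304,000 is at or below the $314,800 threshold, so the full $3,190 applies.
Total: $451 + $325 + $3,190 = $3,966.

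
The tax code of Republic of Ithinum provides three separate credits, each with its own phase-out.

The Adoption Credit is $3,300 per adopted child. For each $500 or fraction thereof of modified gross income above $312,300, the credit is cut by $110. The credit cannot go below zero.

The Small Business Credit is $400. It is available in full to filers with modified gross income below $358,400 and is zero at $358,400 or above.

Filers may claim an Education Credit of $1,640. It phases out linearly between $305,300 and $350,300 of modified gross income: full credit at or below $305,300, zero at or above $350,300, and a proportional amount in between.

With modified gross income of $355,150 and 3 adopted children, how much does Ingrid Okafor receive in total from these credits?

$840

Adoption Credit: base = 3 × $3,300 = $9,900. income exceeds $312,300 by $42,850, which is 86 full-or-partial $500 increments; reduction = 86 × $110 = $9,460, leaving $440.
Small Business Credit: $355,150 is below the $358,400 cutoff, so the full $400 applies.
Education Credit: $355,150 is at or above $350,300, so the credit is $0.
Total: $440 + $400 + $0 = $840.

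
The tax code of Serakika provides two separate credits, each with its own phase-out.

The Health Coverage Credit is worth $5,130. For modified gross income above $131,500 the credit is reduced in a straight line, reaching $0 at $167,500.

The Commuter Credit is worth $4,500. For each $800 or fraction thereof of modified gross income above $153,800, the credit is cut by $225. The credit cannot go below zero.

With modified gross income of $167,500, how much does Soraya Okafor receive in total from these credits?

Health Coverage Credit: $167,500 is at or above $167,500, so the credit is $0.
Commuter Credit: income exceeds $153,800 by $13,700, which is 18 full-or-partial $800 increments; reduction = 18 × $225 = $4,050, leaving $450.
Total: $0 + $450 = $450.

$450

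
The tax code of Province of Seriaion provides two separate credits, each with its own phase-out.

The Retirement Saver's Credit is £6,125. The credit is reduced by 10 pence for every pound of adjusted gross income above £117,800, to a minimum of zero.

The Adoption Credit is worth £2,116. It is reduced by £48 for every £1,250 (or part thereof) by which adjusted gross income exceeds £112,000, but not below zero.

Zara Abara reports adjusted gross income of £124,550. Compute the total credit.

£7,038

Retirement Saver's Credit: 10% of the £6,750 excess over £117,800 is £675; credit = £6,125 − £675 = £5,450.
Adoption Credit: income exceeds £112,000 by £12,550, which is 11 full-or-partial £1,250 increments; reduction = 11 × £48 = £528, leaving £1,588.
Total: £5,450 + £1,588 = £7,038.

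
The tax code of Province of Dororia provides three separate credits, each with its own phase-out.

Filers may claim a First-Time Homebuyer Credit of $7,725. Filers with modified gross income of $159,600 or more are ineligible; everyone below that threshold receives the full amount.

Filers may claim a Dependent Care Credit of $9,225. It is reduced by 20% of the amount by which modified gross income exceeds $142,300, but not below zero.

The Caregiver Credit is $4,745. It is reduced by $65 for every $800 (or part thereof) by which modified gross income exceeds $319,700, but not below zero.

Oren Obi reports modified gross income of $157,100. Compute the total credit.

$18,735

First-Time Homebuyer Credit: $157,100 is below the $159,600 cutoff, so the full $7,725 applies.
Dependent Care Credit: 20% of the $14,800 excess over $142,300 is $2,960; credit = $9,225 − $2,960 = $6,265.
Caregiver Credit: $157,100 is at or below the $319,700 threshold, so the full $4,745 applies.
Total: $7,725 + $6,265 + $4,745 = $18,735.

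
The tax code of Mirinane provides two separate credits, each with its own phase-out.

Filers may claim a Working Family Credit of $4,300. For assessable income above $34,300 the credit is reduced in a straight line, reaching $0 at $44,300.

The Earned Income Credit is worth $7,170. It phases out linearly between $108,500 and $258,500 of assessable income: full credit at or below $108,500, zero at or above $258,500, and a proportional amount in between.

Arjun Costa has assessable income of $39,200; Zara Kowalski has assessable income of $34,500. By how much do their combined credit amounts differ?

$2,021

Arjun ($39,200): Working Family Credit: $39,200 is $4,900 into a $10,000 phase-out range, leaving 5,100/10,000 of the credit: $4,300 × 5,100/10,000 = $2,193. Earned Income Credit: $39,200 is at or below the $108,500 threshold, so the full $7,170 applies. total $2,193 + $7,170 = $9,363
Zara ($34,500): Working Family Credit: $34,500 is $200 into a $10,000 phase-out range, leaving 9,800/10,000 of the credit: $4,300 × 9,800/10,000 = $4,214. Earned Income Credit: $34,500 is at or below the $108,500 threshold, so the full $7,170 applies. total $4,214 + $7,170 = $11,384
Difference: |$9,363 − $11,384| = $2,021.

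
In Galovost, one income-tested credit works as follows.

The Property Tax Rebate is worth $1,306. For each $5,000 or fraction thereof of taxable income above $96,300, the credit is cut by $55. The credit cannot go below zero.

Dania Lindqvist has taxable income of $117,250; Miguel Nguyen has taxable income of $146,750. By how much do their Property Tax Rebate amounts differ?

Dania ($117,250): Property Tax Rebate: income exceeds $96,300 by $20,950, which is 5 full-or-partial $5,000 increments; reduction = 5 × $55 = $275, leaving $1,031.
Miguel ($146,750): Property Tax Rebate: income exceeds $96,300 by $50,450, which is 11 full-or-partial $5,000 increments; reduction = 11 × $55 = $605, leaving $701.
Difference: |$1,031 − $701| = $330.

$330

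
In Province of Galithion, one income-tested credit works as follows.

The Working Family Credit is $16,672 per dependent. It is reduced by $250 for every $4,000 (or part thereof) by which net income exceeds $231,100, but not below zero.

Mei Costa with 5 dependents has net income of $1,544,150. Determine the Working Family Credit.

Working Family Credit: base = 5 × $16,672 = $83,360. income exceeds $231,100 by $1,313,050, which is 329 full-or-partial $4,000 increments; reduction = 329 × $250 = $82,250, leaving $1,110.

$1,110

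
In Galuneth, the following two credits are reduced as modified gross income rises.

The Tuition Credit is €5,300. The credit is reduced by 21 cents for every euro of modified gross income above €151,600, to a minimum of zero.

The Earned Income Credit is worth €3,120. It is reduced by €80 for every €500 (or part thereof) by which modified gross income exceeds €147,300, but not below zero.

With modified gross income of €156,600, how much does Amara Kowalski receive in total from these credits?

Tuition Credit: 21% of the €5,000 excess over €151,600 is €1,050; credit = €5,300 − €1,050 = €4,250.
Earned Income Credit: income exceeds €147,300 by €9,300, which is 19 full-or-partial €500 increments; reduction = 19 × €80 = €1,520, leaving €1,600.
Total: €4,250 + €1,600 = €5,850.

€5,850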